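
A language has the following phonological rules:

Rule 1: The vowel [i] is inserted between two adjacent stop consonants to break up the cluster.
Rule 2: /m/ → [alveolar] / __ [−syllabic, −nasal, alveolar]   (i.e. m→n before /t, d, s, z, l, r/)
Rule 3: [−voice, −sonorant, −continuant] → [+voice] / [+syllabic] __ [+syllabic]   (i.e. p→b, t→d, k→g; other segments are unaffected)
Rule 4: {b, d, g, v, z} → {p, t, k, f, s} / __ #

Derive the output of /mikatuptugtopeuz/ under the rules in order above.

migadubidugidobeus

Rule 1 (stop-cluster i-epenthesis): /p/ and /t/ form a stop–stop cluster, so [i] is inserted between them. /g/ and /t/ form a stop–stop cluster, so [i] is inserted between them. /mikatuptugtopeuz/ → mikatupitugitopeuz.
Rule 2 (nasal place assimilation): no segment meets the environment; /mikatupitugitopeuz/ is unchanged.
Rule 3 (intervocalic voicing): /k/ is a voiceless stop between vowels /i/ and /a/, so it voices to [g]. /t/ is a voiceless stop between vowels /a/ and /u/, so it voices to [d]. /p/ is a voiceless stop between vowels /u/ and /i/, so it voices to [b]. /t/ is a voiceless stop between vowels /i/ and /u/, so it voices to [d]. /t/ is a voiceless stop between vowels /i/ and /o/, so it voices to [d]. /p/ is a voiceless stop between vowels /o/ and /e/, so it voices to [b]. /mikatupitugitopeuz/ → migadubidugidobeuz.
Rule 4 (final devoicing): /z/ is a voiced obstruent in word-final position, so it devoices to [s]. /migadubidugidobeuz/ → migadubidugidobeus.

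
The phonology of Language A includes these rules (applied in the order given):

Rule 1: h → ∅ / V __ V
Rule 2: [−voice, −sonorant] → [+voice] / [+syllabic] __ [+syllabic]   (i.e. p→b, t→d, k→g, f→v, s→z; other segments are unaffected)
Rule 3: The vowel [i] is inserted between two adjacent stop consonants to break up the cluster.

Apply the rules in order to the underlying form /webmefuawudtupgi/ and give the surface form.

webmevuawuditupigi

Rule 1 (intervocalic h-deletion): no segment meets the environment; /webmefuawudtupgi/ is unchanged.
Rule 2 (intervocalic voicing): /f/ is a voiceless obstruent between vowels /e/ and /u/, so it voices to [v]. /webmefuawudtupgi/ → webmevuawudtupgi.
Rule 3 (stop-cluster i-epenthesis): /d/ and /t/ form a stop–stop cluster, so [i] is inserted between them. /p/ and /g/ form a stop–stop cluster, so [i] is inserted between them. /webmevuawudtupgi/ → webmevuawuditupigi.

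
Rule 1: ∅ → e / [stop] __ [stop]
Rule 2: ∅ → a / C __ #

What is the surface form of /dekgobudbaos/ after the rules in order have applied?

dekegobudebaosa

Rule 1 (stop-cluster e-epenthesis): /k/ and /g/ form a stop–stop cluster, so [e] is inserted between them. /d/ and /b/ form a stop–stop cluster, so [e] is inserted between them. /dekgobudbaos/ → dekegobudebaos.
Rule 2 (final a-epenthesis): the form ends in the consonant /s/, so [a] is inserted word-finally. /dekegobudebaos/ → dekegobudebaosa.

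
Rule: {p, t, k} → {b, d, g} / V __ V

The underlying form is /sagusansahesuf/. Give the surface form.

sagusansahesuf

No segment of /sagusansahesuf/ meets the structural description of the rule, so the form surfaces unchanged.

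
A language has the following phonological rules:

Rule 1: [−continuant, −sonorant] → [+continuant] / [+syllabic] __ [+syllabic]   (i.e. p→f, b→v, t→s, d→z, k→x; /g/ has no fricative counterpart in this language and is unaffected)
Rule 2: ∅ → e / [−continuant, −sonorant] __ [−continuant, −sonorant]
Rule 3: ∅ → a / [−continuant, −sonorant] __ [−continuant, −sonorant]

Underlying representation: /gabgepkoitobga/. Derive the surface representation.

Rule 1 (intervocalic spirantization): /t/ is a stop between vowels /i/ and /o/, so it spirantizes to the fricative [s]. /gabgepkoitobga/ → gabgepkoisobga.
Rule 2 (stop-cluster e-epenthesis): /b/ and /g/ form a stop–stop cluster, so [e] is inserted between them. /p/ and /k/ form a stop–stop cluster, so [e] is inserted between them. /b/ and /g/ form a stop–stop cluster, so [e] is inserted between them. /gabgepkoisobga/ → gabegepekoisobega.
Rule 3 (stop-cluster a-epenthesis): no segment meets the environment; /gabegepekoisobega/ is unchanged.

gabegepekoisobega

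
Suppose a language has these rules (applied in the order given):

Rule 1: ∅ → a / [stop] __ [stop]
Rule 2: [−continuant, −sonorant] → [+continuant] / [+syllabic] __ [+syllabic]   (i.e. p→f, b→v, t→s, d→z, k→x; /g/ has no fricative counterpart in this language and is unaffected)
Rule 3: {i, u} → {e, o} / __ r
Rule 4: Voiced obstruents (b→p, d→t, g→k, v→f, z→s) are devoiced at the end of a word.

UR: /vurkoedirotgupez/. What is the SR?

Rule 1 (stop-cluster a-epenthesis): /t/ and /g/ form a stop–stop cluster, so [a] is inserted between them. /vurkoedirotgupez/ → vurkoedirotagupez.
Rule 2 (intervocalic spirantization): /d/ is a stop between vowels /e/ and /i/, so it spirantizes to the fricative [z]. /t/ is a stop between vowels /o/ and /a/, so it spirantizes to the fricative [s]. /p/ is a stop between vowels /u/ and /e/, so it spirantizes to the fricative [f]. /vurkoedirotagupez/ → vurkoezirosagufez.
Rule 3 (pre-rhotic lowering): /u/ is a high vowel immediately before /r/, so it lowers to [o]. /i/ is a high vowel immediately before /r/, so it lowers to [e]. /vurkoezirosagufez/ → vorkoezerosagufez.
Rule 4 (final devoicing): /z/ is a voiced obstruent in word-final position, so it devoices to [s]. /vorkoezerosagufez/ → vorkoezerosagufes.

vorkoezerosagufes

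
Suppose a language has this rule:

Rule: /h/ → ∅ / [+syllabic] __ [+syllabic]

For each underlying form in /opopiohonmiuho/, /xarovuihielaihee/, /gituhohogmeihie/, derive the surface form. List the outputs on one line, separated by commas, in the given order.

opopioonmiuo, xarovuiielaiee, gituoogmeiie

/opopiohonmiuho/: /h/ occurs between vowels /o/ and /o/, so it deletes. /h/ occurs between vowels /u/ and /o/, so it deletes. → [opopioonmiuo].
/xarovuihielaihee/: /h/ occurs between vowels /i/ and /i/, so it deletes. /h/ occurs between vowels /i/ and /e/, so it deletes. → [xarovuiielaiee].
/gituhohogmeihie/: /h/ occurs between vowels /u/ and /o/, so it deletes. /h/ occurs between vowels /o/ and /o/, so it deletes. /h/ occurs between vowels /i/ and /i/, so it deletes. → [gituoogmeiie].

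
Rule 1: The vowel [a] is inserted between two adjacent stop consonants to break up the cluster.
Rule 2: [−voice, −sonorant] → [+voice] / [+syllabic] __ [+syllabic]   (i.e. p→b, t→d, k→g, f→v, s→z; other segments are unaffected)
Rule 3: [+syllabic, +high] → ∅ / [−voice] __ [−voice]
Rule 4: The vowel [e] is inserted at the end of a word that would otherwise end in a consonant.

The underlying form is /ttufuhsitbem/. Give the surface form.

Rule 1 (stop-cluster a-epenthesis): /t/ and /t/ form a stop–stop cluster, so [a] is inserted between them. /t/ and /b/ form a stop–stop cluster, so [a] is inserted between them. /ttufuhsitbem/ → tatufuhsitabem.
Rule 2 (intervocalic voicing): /t/ is a voiceless obstruent between vowels /a/ and /u/, so it voices to [d]. /f/ is a voiceless obstruent between vowels /u/ and /u/, so it voices to [v]. /t/ is a voiceless obstruent between vowels /i/ and /a/, so it voices to [d]. /tatufuhsitabem/ → taduvuhsidabem.
Rule 3 (high vowel syncope): no segment meets the environment; /taduvuhsidabem/ is unchanged.
Rule 4 (final e-epenthesis): the form ends in the consonant /m/, so [e] is inserted word-finally. /taduvuhsidabem/ → taduvuhsidabeme.

taduvuhsidabeme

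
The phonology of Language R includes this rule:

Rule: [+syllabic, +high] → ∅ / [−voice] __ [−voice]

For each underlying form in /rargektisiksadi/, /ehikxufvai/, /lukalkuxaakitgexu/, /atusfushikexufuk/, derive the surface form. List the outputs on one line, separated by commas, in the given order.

/rargektisiksadi/: /i/ is a high vowel flanked by voiceless consonants /t/ and /s/, so it deletes. /i/ is a high vowel flanked by voiceless consonants /s/ and /k/, so it deletes. → [rargektsksadi].
/ehikxufvai/: /i/ is a high vowel flanked by voiceless consonants /h/ and /k/, so it deletes. /u/ is a high vowel flanked by voiceless consonants /x/ and /f/, so it deletes. → [ehkxfvai].
/lukalkuxaakitgexu/: /u/ is a high vowel flanked by voiceless consonants /k/ and /x/, so it deletes. /i/ is a high vowel flanked by voiceless consonants /k/ and /t/, so it deletes. → [lukalkxaaktgexu].
/atusfushikexufuk/: /u/ is a high vowel flanked by voiceless consonants /t/ and /s/, so it deletes. /u/ is a high vowel flanked by voiceless consonants /f/ and /s/, so it deletes. /i/ is a high vowel flanked by voiceless consonants /h/ and /k/, so it deletes. /u/ is a high vowel flanked by voiceless consonants /x/ and /f/, so it deletes. /u/ is a high vowel flanked by voiceless consonants /f/ and /k/, so it deletes. → [atsfshkexfk].

rargektsksadi, ehkxfvai, lukalkxaaktgexu, atsfshkexfk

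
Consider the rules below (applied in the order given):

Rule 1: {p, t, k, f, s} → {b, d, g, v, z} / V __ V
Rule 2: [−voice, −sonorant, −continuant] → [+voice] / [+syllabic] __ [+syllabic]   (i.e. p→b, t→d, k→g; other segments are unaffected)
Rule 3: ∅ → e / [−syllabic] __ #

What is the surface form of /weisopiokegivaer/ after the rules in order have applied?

weizobiogegivaere

Rule 1 (intervocalic voicing): /s/ is a voiceless obstruent between vowels /i/ and /o/, so it voices to [z]. /p/ is a voiceless obstruent between vowels /o/ and /i/, so it voices to [b]. /k/ is a voiceless obstruent between vowels /o/ and /e/, so it voices to [g]. /weisopiokegivaer/ → weizobiogegivaer.
Rule 2 (intervocalic voicing): no segment meets the environment; /weizobiogegivaer/ is unchanged.
Rule 3 (final e-epenthesis): the form ends in the consonant /r/, so [e] is inserted word-finally. /weizobiogegivaer/ → weizobiogegivaere.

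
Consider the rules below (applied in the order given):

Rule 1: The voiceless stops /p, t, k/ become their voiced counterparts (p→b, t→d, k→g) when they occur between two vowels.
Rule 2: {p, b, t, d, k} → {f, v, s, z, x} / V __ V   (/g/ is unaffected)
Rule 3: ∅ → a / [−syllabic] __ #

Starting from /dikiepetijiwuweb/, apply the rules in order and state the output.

digievezijiwuweba

Rule 1 (intervocalic voicing): /k/ is a voiceless stop between vowels /i/ and /i/, so it voices to [g]. /p/ is a voiceless stop between vowels /e/ and /e/, so it voices to [b]. /t/ is a voiceless stop between vowels /e/ and /i/, so it voices to [d]. /dikiepetijiwuweb/ → digiebedijiwuweb.
Rule 2 (intervocalic spirantization): /b/ is a stop between vowels /e/ and /e/, so it spirantizes to the fricative [v]. /d/ is a stop between vowels /e/ and /i/, so it spirantizes to the fricative [z]. /digiebedijiwuweb/ → digievezijiwuweb.
Rule 3 (final a-epenthesis): the form ends in the consonant /b/, so [a] is inserted word-finally. /digievezijiwuweb/ → digievezijiwuweba.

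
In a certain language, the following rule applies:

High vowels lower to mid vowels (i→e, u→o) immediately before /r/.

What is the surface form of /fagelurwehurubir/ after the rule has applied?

fagelorwehoruber

/u/ is a high vowel immediately before /r/, so it lowers to [o].
/u/ is a high vowel immediately before /r/, so it lowers to [o].
/i/ is a high vowel immediately before /r/, so it lowers to [e].
The other instance of /u/ does not occur in the required environment and remains unchanged.
Surface form: [fagelorwehoruber].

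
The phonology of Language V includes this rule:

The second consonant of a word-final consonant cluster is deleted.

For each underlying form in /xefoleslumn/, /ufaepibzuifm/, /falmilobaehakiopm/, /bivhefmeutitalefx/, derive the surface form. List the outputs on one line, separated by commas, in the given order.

/xefoleslumn/: /n/ is the second consonant of a word-final cluster /mn/, so it deletes. → [xefoleslum].
/ufaepibzuifm/: /m/ is the second consonant of a word-final cluster /fm/, so it deletes. → [ufaepibzuif].
/falmilobaehakiopm/: /m/ is the second consonant of a word-final cluster /pm/, so it deletes. → [falmilobaehakiop].
/bivhefmeutitalefx/: /x/ is the second consonant of a word-final cluster /fx/, so it deletes. → [bivhefmeutitalef].

xefoleslum, ufaepibzuif, falmilobaehakiop, bivhefmeutitalef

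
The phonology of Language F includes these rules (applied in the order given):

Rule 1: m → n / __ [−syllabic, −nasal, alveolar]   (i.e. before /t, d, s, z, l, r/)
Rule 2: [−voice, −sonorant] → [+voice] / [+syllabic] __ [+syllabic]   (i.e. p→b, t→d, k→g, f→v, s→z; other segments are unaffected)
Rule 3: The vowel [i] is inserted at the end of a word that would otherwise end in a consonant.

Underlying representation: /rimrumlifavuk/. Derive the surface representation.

rinrunlivavuki

Rule 1 (nasal place assimilation): /m/ precedes the alveolar consonant /r/, so it assimilates in place to [n]. /m/ precedes the alveolar consonant /l/, so it assimilates in place to [n]. /rimrumlifavuk/ → rinrunlifavuk.
Rule 2 (intervocalic voicing): /f/ is a voiceless obstruent between vowels /i/ and /a/, so it voices to [v]. /rinrunlifavuk/ → rinrunlivavuk.
Rule 3 (final i-epenthesis): the form ends in the consonant /k/, so [i] is inserted word-finally. /rinrunlivavuk/ → rinrunlivavuki.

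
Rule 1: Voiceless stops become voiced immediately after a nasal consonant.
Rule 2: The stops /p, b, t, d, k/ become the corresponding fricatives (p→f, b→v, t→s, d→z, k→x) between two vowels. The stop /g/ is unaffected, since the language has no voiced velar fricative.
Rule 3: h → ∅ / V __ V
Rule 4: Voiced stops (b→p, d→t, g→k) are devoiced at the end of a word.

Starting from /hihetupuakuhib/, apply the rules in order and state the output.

Rule 1 (post-nasal voicing): no segment meets the environment; /hihetupuakuhib/ is unchanged.
Rule 2 (intervocalic spirantization): /t/ is a stop between vowels /e/ and /u/, so it spirantizes to the fricative [s]. /p/ is a stop between vowels /u/ and /u/, so it spirantizes to the fricative [f]. /k/ is a stop between vowels /a/ and /u/, so it spirantizes to the fricative [x]. /hihetupuakuhib/ → hihesufuaxuhib.
Rule 3 (intervocalic h-deletion): /h/ occurs between vowels /i/ and /e/, so it deletes. /h/ occurs between vowels /u/ and /i/, so it deletes. /hihesufuaxuhib/ → hiesufuaxuib.
Rule 4 (final devoicing): /b/ is a voiced stop in word-final position, so it devoices to [p]. /hiesufuaxuib/ → hiesufuaxuip.

hiesufuaxuip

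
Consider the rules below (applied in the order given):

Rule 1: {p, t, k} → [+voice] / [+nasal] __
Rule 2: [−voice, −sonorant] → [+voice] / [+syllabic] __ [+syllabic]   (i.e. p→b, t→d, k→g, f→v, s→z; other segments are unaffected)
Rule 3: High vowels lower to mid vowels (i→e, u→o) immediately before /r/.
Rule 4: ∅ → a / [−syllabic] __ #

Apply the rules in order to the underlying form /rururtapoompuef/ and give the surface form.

Rule 1 (post-nasal voicing): /p/ is a voiceless stop immediately after the nasal /m/, so it voices to [b]. /rururtapoompuef/ → rururtapoombuef.
Rule 2 (intervocalic voicing): /p/ is a voiceless obstruent between vowels /a/ and /o/, so it voices to [b]. /rururtapoombuef/ → rururtaboombuef.
Rule 3 (pre-rhotic lowering): /u/ is a high vowel immediately before /r/, so it lowers to [o]. /u/ is a high vowel immediately before /r/, so it lowers to [o]. /rururtaboombuef/ → rorortaboombuef.
Rule 4 (final a-epenthesis): the form ends in the consonant /f/, so [a] is inserted word-finally. /rorortaboombuef/ → rorortaboombuefa.

rorortaboombuefa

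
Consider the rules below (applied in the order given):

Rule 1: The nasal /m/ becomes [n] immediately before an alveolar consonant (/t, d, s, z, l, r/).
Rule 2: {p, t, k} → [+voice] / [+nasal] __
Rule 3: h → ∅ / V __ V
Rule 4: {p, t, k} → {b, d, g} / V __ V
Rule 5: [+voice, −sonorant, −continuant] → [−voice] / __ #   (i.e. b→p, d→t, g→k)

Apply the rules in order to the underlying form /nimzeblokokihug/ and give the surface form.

Rule 1 (nasal place assimilation): /m/ precedes the alveolar consonant /z/, so it assimilates in place to [n]. /nimzeblokokihug/ → ninzeblokokihug.
Rule 2 (post-nasal voicing): no segment meets the environment; /ninzeblokokihug/ is unchanged.
Rule 3 (intervocalic h-deletion): /h/ occurs between vowels /i/ and /u/, so it deletes. /ninzeblokokihug/ → ninzeblokokiug.
Rule 4 (intervocalic voicing): /k/ is a voiceless stop between vowels /o/ and /o/, so it voices to [g]. /k/ is a voiceless stop between vowels /o/ and /i/, so it voices to [g]. /ninzeblokokiug/ → ninzeblogogiug.
Rule 5 (final devoicing): /g/ is a voiced stop in word-final position, so it devoices to [k]. /ninzeblogogiug/ → ninzeblogogiuk.

ninzeblogogiuk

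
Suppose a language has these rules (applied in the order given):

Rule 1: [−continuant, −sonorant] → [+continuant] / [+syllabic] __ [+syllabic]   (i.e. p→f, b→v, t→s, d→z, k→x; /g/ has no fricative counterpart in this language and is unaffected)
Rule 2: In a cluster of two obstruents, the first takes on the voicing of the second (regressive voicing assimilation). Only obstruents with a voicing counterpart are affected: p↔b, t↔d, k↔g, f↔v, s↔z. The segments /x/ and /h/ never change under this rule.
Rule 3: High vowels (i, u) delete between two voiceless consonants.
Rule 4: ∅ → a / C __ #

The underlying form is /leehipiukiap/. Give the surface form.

Rule 1 (intervocalic spirantization): /p/ is a stop between vowels /i/ and /i/, so it spirantizes to the fricative [f]. /k/ is a stop between vowels /u/ and /i/, so it spirantizes to the fricative [x]. /leehipiukiap/ → leehifiuxiap.
Rule 2 (regressive voicing assimilation): no segment meets the environment; /leehifiuxiap/ is unchanged.
Rule 3 (high vowel syncope): /i/ is a high vowel flanked by voiceless consonants /h/ and /f/, so it deletes. /leehifiuxiap/ → leehfiuxiap.
Rule 4 (final a-epenthesis): the form ends in the consonant /p/, so [a] is inserted word-finally. /leehfiuxiap/ → leehfiuxiapa.

leehfiuxiapa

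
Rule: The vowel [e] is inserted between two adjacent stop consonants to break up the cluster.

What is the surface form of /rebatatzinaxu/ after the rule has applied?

No segment of /rebatatzinaxu/ meets the structural description of the rule, so the form surfaces unchanged.

rebatatzinaxu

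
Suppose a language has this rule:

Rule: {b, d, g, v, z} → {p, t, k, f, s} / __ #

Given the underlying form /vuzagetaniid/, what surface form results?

vuzagetaniit

/d/ is a voiced obstruent in word-final position, so it devoices to [t].
Surface form: [vuzagetaniit].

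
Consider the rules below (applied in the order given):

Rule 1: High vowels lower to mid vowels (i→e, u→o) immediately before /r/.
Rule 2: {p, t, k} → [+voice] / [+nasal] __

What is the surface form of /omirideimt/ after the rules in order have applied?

omerideimd

Rule 1 (pre-rhotic lowering): /i/ is a high vowel immediately before /r/, so it lowers to [e]. /omirideimt/ → omerideimt.
Rule 2 (post-nasal voicing): /t/ is a voiceless stop immediately after the nasal /m/, so it voices to [d]. /omerideimt/ → omerideimd.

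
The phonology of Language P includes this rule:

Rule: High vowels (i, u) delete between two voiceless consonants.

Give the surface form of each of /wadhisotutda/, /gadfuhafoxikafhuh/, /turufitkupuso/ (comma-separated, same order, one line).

wadhsottda, gadfhafoxkafhh, turuftkpso

/wadhisotutda/: /i/ is a high vowel flanked by voiceless consonants /h/ and /s/, so it deletes. /u/ is a high vowel flanked by voiceless consonants /t/ and /t/, so it deletes. → [wadhsottda].
/gadfuhafoxikafhuh/: /u/ is a high vowel flanked by voiceless consonants /f/ and /h/, so it deletes. /i/ is a high vowel flanked by voiceless consonants /x/ and /k/, so it deletes. /u/ is a high vowel flanked by voiceless consonants /h/ and /h/, so it deletes. → [gadfhafoxkafhh].
/turufitkupuso/: /i/ is a high vowel flanked by voiceless consonants /f/ and /t/, so it deletes. /u/ is a high vowel flanked by voiceless consonants /k/ and /p/, so it deletes. /u/ is a high vowel flanked by voiceless consonants /p/ and /s/, so it deletes. → [turuftkpso].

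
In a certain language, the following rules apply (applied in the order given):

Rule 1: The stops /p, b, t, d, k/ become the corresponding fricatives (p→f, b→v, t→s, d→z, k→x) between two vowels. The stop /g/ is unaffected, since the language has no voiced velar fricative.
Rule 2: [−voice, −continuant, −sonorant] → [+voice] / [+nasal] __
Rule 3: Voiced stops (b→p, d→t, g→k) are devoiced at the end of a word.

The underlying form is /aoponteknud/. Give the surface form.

Rule 1 (intervocalic spirantization): /p/ is a stop between vowels /o/ and /o/, so it spirantizes to the fricative [f]. /aoponteknud/ → aofonteknud.
Rule 2 (post-nasal voicing): /t/ is a voiceless stop immediately after the nasal /n/, so it voices to [d]. /aofonteknud/ → aofondeknud.
Rule 3 (final devoicing): /d/ is a voiced stop in word-final position, so it devoices to [t]. /aofondeknud/ → aofondeknut.

aofondeknut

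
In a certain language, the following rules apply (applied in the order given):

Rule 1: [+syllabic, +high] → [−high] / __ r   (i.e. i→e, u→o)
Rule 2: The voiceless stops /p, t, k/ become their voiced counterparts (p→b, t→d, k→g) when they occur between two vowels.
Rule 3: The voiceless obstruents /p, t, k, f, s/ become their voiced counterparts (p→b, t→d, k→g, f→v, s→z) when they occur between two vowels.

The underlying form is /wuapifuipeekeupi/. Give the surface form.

wuabivuibeegeubi

Rule 1 (pre-rhotic lowering): no segment meets the environment; /wuapifuipeekeupi/ is unchanged.
Rule 2 (intervocalic voicing): /p/ is a voiceless stop between vowels /a/ and /i/, so it voices to [b]. /p/ is a voiceless stop between vowels /i/ and /e/, so it voices to [b]. /k/ is a voiceless stop between vowels /e/ and /e/, so it voices to [g]. /p/ is a voiceless stop between vowels /u/ and /i/, so it voices to [b]. /wuapifuipeekeupi/ → wuabifuibeegeubi.
Rule 3 (intervocalic voicing): /f/ is a voiceless obstruent between vowels /i/ and /u/, so it voices to [v]. /wuabifuibeegeubi/ → wuabivuibeegeubi.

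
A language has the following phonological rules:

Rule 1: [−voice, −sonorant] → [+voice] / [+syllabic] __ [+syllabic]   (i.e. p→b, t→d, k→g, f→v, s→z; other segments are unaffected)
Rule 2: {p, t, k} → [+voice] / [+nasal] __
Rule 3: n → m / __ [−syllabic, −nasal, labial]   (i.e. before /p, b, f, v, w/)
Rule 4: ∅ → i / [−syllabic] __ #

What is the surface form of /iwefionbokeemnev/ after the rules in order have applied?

iweviombogeemnevi

Rule 1 (intervocalic voicing): /f/ is a voiceless obstruent between vowels /e/ and /i/, so it voices to [v]. /k/ is a voiceless obstruent between vowels /o/ and /e/, so it voices to [g]. /iwefionbokeemnev/ → iwevionbogeemnev.
Rule 2 (post-nasal voicing): no segment meets the environment; /iwevionbogeemnev/ is unchanged.
Rule 3 (nasal place assimilation): /n/ precedes the labial consonant /b/, so it assimilates in place to [m]. /iwevionbogeemnev/ → iweviombogeemnev.
Rule 4 (final i-epenthesis): the form ends in the consonant /v/, so [i] is inserted word-finally. /iweviombogeemnev/ → iweviombogeemnevi.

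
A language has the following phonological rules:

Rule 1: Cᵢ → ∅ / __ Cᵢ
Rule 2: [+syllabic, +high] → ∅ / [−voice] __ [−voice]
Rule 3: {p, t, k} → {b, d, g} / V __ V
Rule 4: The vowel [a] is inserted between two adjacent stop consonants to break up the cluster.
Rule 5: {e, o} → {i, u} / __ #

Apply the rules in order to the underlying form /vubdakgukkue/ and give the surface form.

Rule 1 (degemination): /kk/ is a geminate; the first /k/ deletes. /vubdakgukkue/ → vubdakgukue.
Rule 2 (high vowel syncope): no segment meets the environment; /vubdakgukue/ is unchanged.
Rule 3 (intervocalic voicing): /k/ is a voiceless stop between vowels /u/ and /u/, so it voices to [g]. /vubdakgukue/ → vubdakgugue.
Rule 4 (stop-cluster a-epenthesis): /b/ and /d/ form a stop–stop cluster, so [a] is inserted between them. /k/ and /g/ form a stop–stop cluster, so [a] is inserted between them. /vubdakgugue/ → vubadakagugue.
Rule 5 (final vowel raising): /e/ is a mid vowel in word-final position, so it raises to [i]. /vubadakagugue/ → vubadakagugui.

vubadakagugui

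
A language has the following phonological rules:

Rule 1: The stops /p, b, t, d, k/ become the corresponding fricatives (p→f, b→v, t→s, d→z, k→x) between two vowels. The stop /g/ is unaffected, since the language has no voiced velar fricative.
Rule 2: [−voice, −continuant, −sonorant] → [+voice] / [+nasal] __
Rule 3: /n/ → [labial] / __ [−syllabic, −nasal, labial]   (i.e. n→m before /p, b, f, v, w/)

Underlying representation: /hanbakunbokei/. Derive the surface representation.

Rule 1 (intervocalic spirantization): /k/ is a stop between vowels /a/ and /u/, so it spirantizes to the fricative [x]. /k/ is a stop between vowels /o/ and /e/, so it spirantizes to the fricative [x]. /hanbakunbokei/ → hanbaxunboxei.
Rule 2 (post-nasal voicing): no segment meets the environment; /hanbaxunboxei/ is unchanged.
Rule 3 (nasal place assimilation): /n/ precedes the labial consonant /b/, so it assimilates in place to [m]. /n/ precedes the labial consonant /b/, so it assimilates in place to [m]. /hanbaxunboxei/ → hambaxumboxei.

hambaxumboxei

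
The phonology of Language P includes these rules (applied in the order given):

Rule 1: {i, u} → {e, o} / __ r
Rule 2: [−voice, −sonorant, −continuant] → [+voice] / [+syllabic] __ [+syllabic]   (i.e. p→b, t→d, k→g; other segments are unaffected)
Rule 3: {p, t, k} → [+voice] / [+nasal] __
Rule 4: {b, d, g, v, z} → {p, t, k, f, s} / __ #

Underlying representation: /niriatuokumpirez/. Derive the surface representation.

neriaduogumberes

Rule 1 (pre-rhotic lowering): /i/ is a high vowel immediately before /r/, so it lowers to [e]. /i/ is a high vowel immediately before /r/, so it lowers to [e]. /niriatuokumpirez/ → neriatuokumperez.
Rule 2 (intervocalic voicing): /t/ is a voiceless stop between vowels /a/ and /u/, so it voices to [d]. /k/ is a voiceless stop between vowels /o/ and /u/, so it voices to [g]. /neriatuokumperez/ → neriaduogumperez.
Rule 3 (post-nasal voicing): /p/ is a voiceless stop immediately after the nasal /m/, so it voices to [b]. /neriaduogumperez/ → neriaduogumberez.
Rule 4 (final devoicing): /z/ is a voiced obstruent in word-final position, so it devoices to [s]. /neriaduogumberez/ → neriaduogumberes.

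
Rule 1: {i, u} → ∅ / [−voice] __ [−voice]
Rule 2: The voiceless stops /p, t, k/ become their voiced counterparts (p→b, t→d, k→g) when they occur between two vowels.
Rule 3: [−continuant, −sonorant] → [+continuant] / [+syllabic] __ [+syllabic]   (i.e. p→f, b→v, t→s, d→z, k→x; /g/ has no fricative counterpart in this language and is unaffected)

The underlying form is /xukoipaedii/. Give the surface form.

xkoivaezii

Rule 1 (high vowel syncope): /u/ is a high vowel flanked by voiceless consonants /x/ and /k/, so it deletes. /xukoipaedii/ → xkoipaedii.
Rule 2 (intervocalic voicing): /p/ is a voiceless stop between vowels /i/ and /a/, so it voices to [b]. /xkoipaedii/ → xkoibaedii.
Rule 3 (intervocalic spirantization): /b/ is a stop between vowels /i/ and /a/, so it spirantizes to the fricative [v]. /d/ is a stop between vowels /e/ and /i/, so it spirantizes to the fricative [z]. /xkoibaedii/ → xkoivaezii.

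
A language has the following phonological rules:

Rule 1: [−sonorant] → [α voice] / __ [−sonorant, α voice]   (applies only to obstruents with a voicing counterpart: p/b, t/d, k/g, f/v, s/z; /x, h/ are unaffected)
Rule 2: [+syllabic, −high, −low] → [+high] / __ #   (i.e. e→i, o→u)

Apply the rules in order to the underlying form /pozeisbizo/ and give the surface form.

pozeizbizu

Rule 1 (regressive voicing assimilation): /s/ precedes the voiced obstruent /b/, so it voices to [z] by assimilation. /pozeisbizo/ → pozeizbizo.
Rule 2 (final vowel raising): /o/ is a mid vowel in word-final position, so it raises to [u]. /pozeizbizo/ → pozeizbizu.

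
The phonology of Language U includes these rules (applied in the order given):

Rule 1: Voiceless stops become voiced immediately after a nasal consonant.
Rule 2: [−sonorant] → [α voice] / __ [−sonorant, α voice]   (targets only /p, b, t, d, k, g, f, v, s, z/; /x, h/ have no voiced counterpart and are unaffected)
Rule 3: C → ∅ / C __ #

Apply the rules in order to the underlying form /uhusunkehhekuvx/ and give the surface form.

Rule 1 (post-nasal voicing): /k/ is a voiceless stop immediately after the nasal /n/, so it voices to [g]. /uhusunkehhekuvx/ → uhusungehhekuvx.
Rule 2 (regressive voicing assimilation): /v/ precedes the voiceless obstruent /x/, so it devoices to [f] by assimilation. /uhusungehhekuvx/ → uhusungehhekufx.
Rule 3 (final cluster simplification): /x/ is the second consonant of a word-final cluster /fx/, so it deletes. /uhusungehhekufx/ → uhusungehhekuf.

uhusungehhekuf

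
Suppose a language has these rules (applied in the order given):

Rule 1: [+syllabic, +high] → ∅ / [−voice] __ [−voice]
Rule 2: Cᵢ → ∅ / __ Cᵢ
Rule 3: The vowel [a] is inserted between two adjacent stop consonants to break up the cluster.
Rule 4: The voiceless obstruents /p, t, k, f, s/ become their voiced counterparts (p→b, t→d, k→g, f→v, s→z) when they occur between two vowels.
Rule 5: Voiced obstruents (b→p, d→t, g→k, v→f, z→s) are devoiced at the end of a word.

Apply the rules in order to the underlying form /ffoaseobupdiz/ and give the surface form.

Rule 1 (high vowel syncope): no segment meets the environment; /ffoaseobupdiz/ is unchanged.
Rule 2 (degemination): /ff/ is a geminate; the first /f/ deletes. /ffoaseobupdiz/ → foaseobupdiz.
Rule 3 (stop-cluster a-epenthesis): /p/ and /d/ form a stop–stop cluster, so [a] is inserted between them. /foaseobupdiz/ → foaseobupadiz.
Rule 4 (intervocalic voicing): /s/ is a voiceless obstruent between vowels /a/ and /e/, so it voices to [z]. /p/ is a voiceless obstruent between vowels /u/ and /a/, so it voices to [b]. /foaseobupadiz/ → foazeobubadiz.
Rule 5 (final devoicing): /z/ is a voiced obstruent in word-final position, so it devoices to [s]. /foazeobubadiz/ → foazeobubadis.

foazeobubadis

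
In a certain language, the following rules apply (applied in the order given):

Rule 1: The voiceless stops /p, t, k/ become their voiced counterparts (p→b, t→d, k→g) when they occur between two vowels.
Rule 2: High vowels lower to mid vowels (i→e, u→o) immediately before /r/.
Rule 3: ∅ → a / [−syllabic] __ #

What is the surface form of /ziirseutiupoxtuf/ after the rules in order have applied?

zierseudiuboxtufa

Rule 1 (intervocalic voicing): /t/ is a voiceless stop between vowels /u/ and /i/, so it voices to [d]. /p/ is a voiceless stop between vowels /u/ and /o/, so it voices to [b]. /ziirseutiupoxtuf/ → ziirseudiuboxtuf.
Rule 2 (pre-rhotic lowering): /i/ is a high vowel immediately before /r/, so it lowers to [e]. /ziirseudiuboxtuf/ → zierseudiuboxtuf.
Rule 3 (final a-epenthesis): the form ends in the consonant /f/, so [a] is inserted word-finally. /zierseudiuboxtuf/ → zierseudiuboxtufa.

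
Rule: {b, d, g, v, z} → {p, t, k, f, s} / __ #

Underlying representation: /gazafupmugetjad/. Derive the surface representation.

/d/ is a voiced obstruent in word-final position, so it devoices to [t].
The other instances of /g/, /z/ do not occur in the required environment and remain unchanged.
Surface form: [gazafupmugetjat].

gazafupmugetjat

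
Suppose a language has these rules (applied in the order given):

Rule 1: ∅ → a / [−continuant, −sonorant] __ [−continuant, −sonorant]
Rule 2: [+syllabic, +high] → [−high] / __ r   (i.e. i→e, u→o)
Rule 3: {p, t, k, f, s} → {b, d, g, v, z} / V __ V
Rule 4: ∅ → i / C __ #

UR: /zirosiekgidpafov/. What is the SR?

zeroziegagidabavovi

Rule 1 (stop-cluster a-epenthesis): /k/ and /g/ form a stop–stop cluster, so [a] is inserted between them. /d/ and /p/ form a stop–stop cluster, so [a] is inserted between them. /zirosiekgidpafov/ → zirosiekagidapafov.
Rule 2 (pre-rhotic lowering): /i/ is a high vowel immediately before /r/, so it lowers to [e]. /zirosiekagidapafov/ → zerosiekagidapafov.
Rule 3 (intervocalic voicing): /s/ is a voiceless obstruent between vowels /o/ and /i/, so it voices to [z]. /k/ is a voiceless obstruent between vowels /e/ and /a/, so it voices to [g]. /p/ is a voiceless obstruent between vowels /a/ and /a/, so it voices to [b]. /f/ is a voiceless obstruent between vowels /a/ and /o/, so it voices to [v]. /zerosiekagidapafov/ → zeroziegagidabavov.
Rule 4 (final i-epenthesis): the form ends in the consonant /v/, so [i] is inserted word-finally. /zeroziegagidabavov/ → zeroziegagidabavovi.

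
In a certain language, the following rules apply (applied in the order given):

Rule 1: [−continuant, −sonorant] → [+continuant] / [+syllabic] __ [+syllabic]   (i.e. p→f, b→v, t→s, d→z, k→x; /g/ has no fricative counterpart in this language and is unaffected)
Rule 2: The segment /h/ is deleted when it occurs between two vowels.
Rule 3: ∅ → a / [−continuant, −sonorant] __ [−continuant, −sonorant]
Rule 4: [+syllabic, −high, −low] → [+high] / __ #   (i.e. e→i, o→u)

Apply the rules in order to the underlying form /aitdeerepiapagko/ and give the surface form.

Rule 1 (intervocalic spirantization): /p/ is a stop between vowels /e/ and /i/, so it spirantizes to the fricative [f]. /p/ is a stop between vowels /a/ and /a/, so it spirantizes to the fricative [f]. /aitdeerepiapagko/ → aitdeerefiafagko.
Rule 2 (intervocalic h-deletion): no segment meets the environment; /aitdeerefiafagko/ is unchanged.
Rule 3 (stop-cluster a-epenthesis): /t/ and /d/ form a stop–stop cluster, so [a] is inserted between them. /g/ and /k/ form a stop–stop cluster, so [a] is inserted between them. /aitdeerefiafagko/ → aitadeerefiafagako.
Rule 4 (final vowel raising): /o/ is a mid vowel in word-final position, so it raises to [u]. /aitadeerefiafagako/ → aitadeerefiafagaku.

aitadeerefiafagaku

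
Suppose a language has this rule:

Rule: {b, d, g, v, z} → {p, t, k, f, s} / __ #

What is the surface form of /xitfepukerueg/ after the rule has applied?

xitfepukeruek

/g/ is a voiced obstruent in word-final position, so it devoices to [k].
Surface form: [xitfepukeruek].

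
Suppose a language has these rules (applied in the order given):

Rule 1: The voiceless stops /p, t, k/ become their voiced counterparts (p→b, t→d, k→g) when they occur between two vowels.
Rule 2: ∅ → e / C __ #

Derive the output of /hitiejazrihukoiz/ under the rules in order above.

Rule 1 (intervocalic voicing): /t/ is a voiceless stop between vowels /i/ and /i/, so it voices to [d]. /k/ is a voiceless stop between vowels /u/ and /o/, so it voices to [g]. /hitiejazrihukoiz/ → hidiejazrihugoiz.
Rule 2 (final e-epenthesis): the form ends in the consonant /z/, so [e] is inserted word-finally. /hidiejazrihugoiz/ → hidiejazrihugoize.

hidiejazrihugoize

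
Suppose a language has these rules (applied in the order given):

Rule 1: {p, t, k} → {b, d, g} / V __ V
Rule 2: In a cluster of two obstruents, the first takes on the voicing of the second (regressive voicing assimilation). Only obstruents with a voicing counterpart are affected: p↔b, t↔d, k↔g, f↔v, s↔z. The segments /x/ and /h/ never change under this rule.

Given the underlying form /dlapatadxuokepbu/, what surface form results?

Rule 1 (intervocalic voicing): /p/ is a voiceless stop between vowels /a/ and /a/, so it voices to [b]. /t/ is a voiceless stop between vowels /a/ and /a/, so it voices to [d]. /k/ is a voiceless stop between vowels /o/ and /e/, so it voices to [g]. /dlapatadxuokepbu/ → dlabadadxuogepbu.
Rule 2 (regressive voicing assimilation): /d/ precedes the voiceless obstruent /x/, so it devoices to [t] by assimilation. /p/ precedes the voiced obstruent /b/, so it voices to [b] by assimilation. /dlabadadxuogepbu/ → dlabadatxuogebbu.

dlabadatxuogebbu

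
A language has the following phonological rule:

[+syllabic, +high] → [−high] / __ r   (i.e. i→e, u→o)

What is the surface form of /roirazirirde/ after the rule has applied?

/i/ is a high vowel immediately before /r/, so it lowers to [e].
/i/ is a high vowel immediately before /r/, so it lowers to [e].
/i/ is a high vowel immediately before /r/, so it lowers to [e].
Surface form: [roerazererde].

roerazererde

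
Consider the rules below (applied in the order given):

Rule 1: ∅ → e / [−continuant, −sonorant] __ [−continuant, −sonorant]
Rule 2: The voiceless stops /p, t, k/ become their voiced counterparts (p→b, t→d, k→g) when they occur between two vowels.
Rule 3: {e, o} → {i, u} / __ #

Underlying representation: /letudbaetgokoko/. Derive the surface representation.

Rule 1 (stop-cluster e-epenthesis): /d/ and /b/ form a stop–stop cluster, so [e] is inserted between them. /t/ and /g/ form a stop–stop cluster, so [e] is inserted between them. /letudbaetgokoko/ → letudebaetegokoko.
Rule 2 (intervocalic voicing): /t/ is a voiceless stop between vowels /e/ and /u/, so it voices to [d]. /t/ is a voiceless stop between vowels /e/ and /e/, so it voices to [d]. /k/ is a voiceless stop between vowels /o/ and /o/, so it voices to [g]. /k/ is a voiceless stop between vowels /o/ and /o/, so it voices to [g]. /letudebaetegokoko/ → ledudebaedegogogo.
Rule 3 (final vowel raising): /o/ is a mid vowel in word-final position, so it raises to [u]. /ledudebaedegogogo/ → ledudebaedegogogu.

ledudebaedegogogu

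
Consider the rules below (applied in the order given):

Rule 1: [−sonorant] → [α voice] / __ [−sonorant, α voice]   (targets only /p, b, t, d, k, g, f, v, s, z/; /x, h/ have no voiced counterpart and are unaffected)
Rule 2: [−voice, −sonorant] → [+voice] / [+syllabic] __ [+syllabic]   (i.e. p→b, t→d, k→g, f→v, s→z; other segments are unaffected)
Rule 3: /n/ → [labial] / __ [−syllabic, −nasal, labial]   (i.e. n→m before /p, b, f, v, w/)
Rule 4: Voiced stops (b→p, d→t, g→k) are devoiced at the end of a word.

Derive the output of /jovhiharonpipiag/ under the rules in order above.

Rule 1 (regressive voicing assimilation): /v/ precedes the voiceless obstruent /h/, so it devoices to [f] by assimilation. /jovhiharonpipiag/ → jofhiharonpipiag.
Rule 2 (intervocalic voicing): /p/ is a voiceless obstruent between vowels /i/ and /i/, so it voices to [b]. /jofhiharonpipiag/ → jofhiharonpibiag.
Rule 3 (nasal place assimilation): /n/ precedes the labial consonant /p/, so it assimilates in place to [m]. /jofhiharonpibiag/ → jofhiharompibiag.
Rule 4 (final devoicing): /g/ is a voiced stop in word-final position, so it devoices to [k]. /jofhiharompibiag/ → jofhiharompibiak.

jofhiharompibiak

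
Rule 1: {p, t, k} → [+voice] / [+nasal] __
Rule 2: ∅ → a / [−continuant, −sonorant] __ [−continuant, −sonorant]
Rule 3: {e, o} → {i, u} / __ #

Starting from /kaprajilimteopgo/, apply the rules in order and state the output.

Rule 1 (post-nasal voicing): /t/ is a voiceless stop immediately after the nasal /m/, so it voices to [d]. /kaprajilimteopgo/ → kaprajilimdeopgo.
Rule 2 (stop-cluster a-epenthesis): /p/ and /g/ form a stop–stop cluster, so [a] is inserted between them. /kaprajilimdeopgo/ → kaprajilimdeopago.
Rule 3 (final vowel raising): /o/ is a mid vowel in word-final position, so it raises to [u]. /kaprajilimdeopago/ → kaprajilimdeopagu.

kaprajilimdeopagu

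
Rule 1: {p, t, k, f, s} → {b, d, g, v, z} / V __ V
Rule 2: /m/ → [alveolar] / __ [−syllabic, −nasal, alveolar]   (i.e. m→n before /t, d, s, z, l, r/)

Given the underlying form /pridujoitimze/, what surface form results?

Rule 1 (intervocalic voicing): /t/ is a voiceless obstruent between vowels /i/ and /i/, so it voices to [d]. /pridujoitimze/ → pridujoidimze.
Rule 2 (nasal place assimilation): /m/ precedes the alveolar consonant /z/, so it assimilates in place to [n]. /pridujoidimze/ → pridujoidinze.

pridujoidinze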